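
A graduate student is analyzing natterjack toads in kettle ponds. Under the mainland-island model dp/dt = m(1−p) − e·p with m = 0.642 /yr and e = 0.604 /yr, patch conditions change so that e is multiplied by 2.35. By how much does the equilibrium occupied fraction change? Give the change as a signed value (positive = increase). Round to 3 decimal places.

-0.204

Before: p* = 0.642/(0.642+0.604) = 0.5152.
After: m = 0.642, e = 1.4194; p* = 0.642/2.0614 = 0.3114.
Δp* = 0.3114 − 0.5152 = -0.2038.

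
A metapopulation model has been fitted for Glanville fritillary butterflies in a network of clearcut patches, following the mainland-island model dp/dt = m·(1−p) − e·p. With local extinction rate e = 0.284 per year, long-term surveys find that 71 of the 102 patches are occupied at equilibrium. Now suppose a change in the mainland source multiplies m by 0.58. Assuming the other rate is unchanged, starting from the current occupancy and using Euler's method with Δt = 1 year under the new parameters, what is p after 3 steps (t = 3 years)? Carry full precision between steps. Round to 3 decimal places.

0.575

Observed p* = 71/102 = 0.69608.
Balance m(1−p*) = e·p* gives m = e·p*/(1−p*) = 0.284×0.69608/0.30392 = 0.65045.
Starting from p₀ = 0.69608; update p ← p + (dp/dt)·Δt with the new parameters.
t = 1: p = 0.69608 + (-0.08303) = 0.61305
t = 2: p = 0.61305 + (-0.02812) = 0.58493
t = 3: p = 0.58493 + (-0.00953) = 0.57540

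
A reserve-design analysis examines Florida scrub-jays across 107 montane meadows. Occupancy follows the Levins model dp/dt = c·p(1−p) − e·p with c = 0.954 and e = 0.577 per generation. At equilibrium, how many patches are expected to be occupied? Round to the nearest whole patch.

p* = 1 − e/c = 1 − 0.577/0.954 = 0.3952.
Expected occupied patches = N × p* = 107 × 0.3952 = 42.28 ≈ 42.

42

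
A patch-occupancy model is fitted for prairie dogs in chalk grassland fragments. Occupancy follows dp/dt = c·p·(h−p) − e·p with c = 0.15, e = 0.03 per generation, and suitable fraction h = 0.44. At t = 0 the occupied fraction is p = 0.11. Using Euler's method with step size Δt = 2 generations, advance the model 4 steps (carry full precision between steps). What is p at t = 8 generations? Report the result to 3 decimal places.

Update rule: p ← p + [c·p·(h−p) − e·p]·Δt with Δt = 2.
  1  |  dp/dt·Δt = +0.004290  |  p_1 = 0.114290
  2  |  dp/dt·Δt = +0.004310  |  p_2 = 0.118600
  3  |  dp/dt·Δt = +0.004319  |  p_3 = 0.122920
  4  |  dp/dt·Δt = +0.004317  |  p_4 = 0.127237

0.127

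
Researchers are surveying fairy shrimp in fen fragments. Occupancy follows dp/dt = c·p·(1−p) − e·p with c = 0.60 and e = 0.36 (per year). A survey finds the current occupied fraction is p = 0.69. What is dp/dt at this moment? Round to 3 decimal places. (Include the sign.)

-0.120

Colonization term: c·p·(1−p) = 0.60×0.69×0.3100 = 0.12834.
Extinction term: e·p = 0.24840.
dp/dt = 0.12834 − 0.24840 = -0.12006.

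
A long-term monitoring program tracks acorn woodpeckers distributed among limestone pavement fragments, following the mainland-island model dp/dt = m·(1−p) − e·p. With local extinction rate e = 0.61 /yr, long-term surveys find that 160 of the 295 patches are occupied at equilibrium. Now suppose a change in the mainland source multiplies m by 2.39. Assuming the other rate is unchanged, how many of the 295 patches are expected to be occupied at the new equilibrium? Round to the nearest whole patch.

218

Observed p* = 160/295 = 0.54237.
Balance m(1−p*) = e·p* gives m = e·p*/(1−p*) = 0.61×0.54237/0.45763 = 0.72295.
New p* = m/(m+e) = 1.72785/(1.72785+0.61000) = 0.73908.
Expected occupied = 295 × 0.73908 = 218.03 ≈ 218.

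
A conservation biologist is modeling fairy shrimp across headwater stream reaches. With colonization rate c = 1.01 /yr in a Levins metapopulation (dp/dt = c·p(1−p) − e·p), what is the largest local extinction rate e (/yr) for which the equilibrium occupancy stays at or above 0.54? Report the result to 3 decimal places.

1 − e/c ≥ 0.54 ⇒ e ≤ c(1 − 0.54) = 1.01 × 0.4600.
e_max = 0.4646.

0.465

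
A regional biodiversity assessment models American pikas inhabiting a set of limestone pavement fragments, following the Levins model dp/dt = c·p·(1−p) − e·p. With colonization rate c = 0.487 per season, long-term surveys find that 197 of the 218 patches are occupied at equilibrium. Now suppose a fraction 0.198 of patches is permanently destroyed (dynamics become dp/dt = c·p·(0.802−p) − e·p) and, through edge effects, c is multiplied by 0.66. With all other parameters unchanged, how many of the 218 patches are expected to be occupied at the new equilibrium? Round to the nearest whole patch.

Observed p* = 197/218 = 0.90367.
Balance c(1−p*) = e gives e = 0.487×(1 − 0.90367) = 0.04691.
New p* = 0.802 − e/c = 0.802 − 0.04691/0.32142 = 0.65605.
Expected occupied = 218 × 0.65605 = 143.02 ≈ 143.

143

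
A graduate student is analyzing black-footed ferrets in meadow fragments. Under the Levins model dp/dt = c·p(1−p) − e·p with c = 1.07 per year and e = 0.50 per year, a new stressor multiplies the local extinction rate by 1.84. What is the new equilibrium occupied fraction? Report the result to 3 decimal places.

Before: p* = 1 − 0.50/1.07 = 0.5327.
After the change, c = 1.07, e = 0.92, so p* = 1 − 0.92/1.07 = 0.1402.

0.140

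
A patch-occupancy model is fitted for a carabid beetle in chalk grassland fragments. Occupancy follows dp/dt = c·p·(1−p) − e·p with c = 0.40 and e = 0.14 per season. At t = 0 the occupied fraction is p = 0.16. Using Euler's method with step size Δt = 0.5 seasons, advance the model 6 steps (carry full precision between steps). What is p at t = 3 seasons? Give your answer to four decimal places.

0.2676

Update rule: p ← p + [c·p·(1−p) − e·p]·Δt with Δt = 0.5.
step 1: Δp = +0.01568, p = 0.17568
step 2: Δp = +0.01667, p = 0.19235
step 3: Δp = +0.01761, p = 0.20995
step 4: Δp = +0.01848, p = 0.22843
step 5: Δp = +0.01926, p = 0.24769
step 6: Δp = +0.01993, p = 0.26762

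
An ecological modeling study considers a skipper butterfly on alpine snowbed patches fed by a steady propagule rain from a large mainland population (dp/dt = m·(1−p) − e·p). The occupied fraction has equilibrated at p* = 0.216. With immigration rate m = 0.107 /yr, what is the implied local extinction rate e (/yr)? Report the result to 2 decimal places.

At equilibrium m(1−p*) = e·p*, so e = m(1−p*)/p*.
e = 0.107 × 0.7840 / 0.216 = 0.3884.

0.39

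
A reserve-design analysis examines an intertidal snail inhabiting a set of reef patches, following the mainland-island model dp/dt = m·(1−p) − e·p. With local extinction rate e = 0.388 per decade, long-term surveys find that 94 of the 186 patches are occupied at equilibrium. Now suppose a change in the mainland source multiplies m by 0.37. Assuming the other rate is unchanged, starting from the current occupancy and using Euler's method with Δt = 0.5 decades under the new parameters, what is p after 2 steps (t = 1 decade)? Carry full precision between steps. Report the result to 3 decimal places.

Observed p* = 94/186 = 0.50538.
Balance m(1−p*) = e·p* gives m = e·p*/(1−p*) = 0.388×0.50538/0.49462 = 0.39643.
Starting from p₀ = 0.50538; update p ← p + (dp/dt)·Δt with the new parameters.
step 1: Δp = -0.06177, p = 0.44361
step 2: Δp = -0.04525, p = 0.39835

0.398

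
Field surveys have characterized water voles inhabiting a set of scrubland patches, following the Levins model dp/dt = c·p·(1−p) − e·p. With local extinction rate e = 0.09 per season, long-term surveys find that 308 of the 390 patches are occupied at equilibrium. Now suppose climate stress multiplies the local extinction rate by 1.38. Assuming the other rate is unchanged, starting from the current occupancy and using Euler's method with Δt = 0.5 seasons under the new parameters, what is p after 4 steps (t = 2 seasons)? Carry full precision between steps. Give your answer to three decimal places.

0.749

Observed p* = 308/390 = 0.78974.
Balance c(1−p*) = e gives c = e/(1 − 0.78974) = 0.09/0.21026 = 0.42805.
Starting from p₀ = 0.78974; update p ← p + (dp/dt)·Δt with the new parameters.
  1  |  dp/dt·Δt = -0.013505  |  p_1 = 0.776239
  2  |  dp/dt·Δt = -0.011030  |  p_2 = 0.765209
  3  |  dp/dt·Δt = -0.009067  |  p_3 = 0.756142
  4  |  dp/dt·Δt = -0.007492  |  p_4 = 0.748650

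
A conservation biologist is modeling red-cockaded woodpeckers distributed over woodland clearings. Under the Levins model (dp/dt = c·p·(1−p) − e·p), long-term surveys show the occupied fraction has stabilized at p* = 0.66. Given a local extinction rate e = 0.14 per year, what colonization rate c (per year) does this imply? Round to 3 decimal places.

0.412

At equilibrium c(1−p*) = e, so c = e/(1−p*).
c = 0.14/(1 − 0.66) = 0.14/0.3400 = 0.4118.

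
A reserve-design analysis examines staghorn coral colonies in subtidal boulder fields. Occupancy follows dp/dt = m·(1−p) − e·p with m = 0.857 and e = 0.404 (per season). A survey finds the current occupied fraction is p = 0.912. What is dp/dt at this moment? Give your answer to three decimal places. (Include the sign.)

-0.293

Colonization term: m·(1−p) = 0.857×0.0880 = 0.07542.
Extinction term: e·p = 0.36845.
dp/dt = 0.07542 − 0.36845 = -0.29303.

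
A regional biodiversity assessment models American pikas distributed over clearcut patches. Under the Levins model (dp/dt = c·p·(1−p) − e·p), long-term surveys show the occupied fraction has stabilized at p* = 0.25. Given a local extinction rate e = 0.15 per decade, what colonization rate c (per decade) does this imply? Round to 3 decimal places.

At equilibrium c(1−p*) = e, so c = e/(1−p*).
c = 0.15/(1 − 0.25) = 0.15/0.7500 = 0.2000.

0.200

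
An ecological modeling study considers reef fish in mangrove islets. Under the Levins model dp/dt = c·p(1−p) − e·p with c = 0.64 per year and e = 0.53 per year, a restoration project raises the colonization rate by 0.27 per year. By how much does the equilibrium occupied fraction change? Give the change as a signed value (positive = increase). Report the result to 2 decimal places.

0.25

Before: p* = 1 − 0.53/0.64 = 0.1719.
After the change, c = 0.91, e = 0.53, so p* = 1 − 0.53/0.91 = 0.4176.
Δp* = 0.4176 − 0.1719 = +0.2457.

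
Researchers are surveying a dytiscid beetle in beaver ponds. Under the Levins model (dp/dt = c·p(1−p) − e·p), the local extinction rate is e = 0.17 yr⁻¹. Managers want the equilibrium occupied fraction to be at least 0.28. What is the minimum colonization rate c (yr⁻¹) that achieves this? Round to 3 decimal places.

0.236

p* = 1 − e/c ≥ 0.28 requires e/c ≤ 0.7200, i.e. c ≥ e/0.7200.
c_min = 0.17/0.7200 = 0.2361.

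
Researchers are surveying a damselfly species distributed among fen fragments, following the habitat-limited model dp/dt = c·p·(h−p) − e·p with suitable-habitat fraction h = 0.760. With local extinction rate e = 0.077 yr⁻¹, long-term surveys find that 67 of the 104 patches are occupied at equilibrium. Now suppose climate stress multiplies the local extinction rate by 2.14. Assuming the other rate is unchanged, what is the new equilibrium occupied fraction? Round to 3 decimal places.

0.512

Observed p* = 67/104 = 0.64423.
Balance c(h−p*) = e gives c = e/(0.76 − 0.64423) = 0.077/0.11577 = 0.66511.
New p* = 0.76 − e/c = 0.76 − 0.16478/0.66511 = 0.51225.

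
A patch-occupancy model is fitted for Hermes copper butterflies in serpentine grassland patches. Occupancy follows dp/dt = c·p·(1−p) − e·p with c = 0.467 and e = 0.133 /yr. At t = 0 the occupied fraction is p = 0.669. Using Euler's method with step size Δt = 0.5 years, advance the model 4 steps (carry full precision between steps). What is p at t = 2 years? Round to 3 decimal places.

0.692

Update rule: p ← p + [c·p·(1−p) − e·p]·Δt with Δt = 0.5.
  1  |  dp/dt·Δt = +0.007218  |  p_1 = 0.676218
  2  |  dp/dt·Δt = +0.006156  |  p_2 = 0.682373
  3  |  dp/dt·Δt = +0.005231  |  p_3 = 0.687604
  4  |  dp/dt·Δt = +0.004431  |  p_4 = 0.692035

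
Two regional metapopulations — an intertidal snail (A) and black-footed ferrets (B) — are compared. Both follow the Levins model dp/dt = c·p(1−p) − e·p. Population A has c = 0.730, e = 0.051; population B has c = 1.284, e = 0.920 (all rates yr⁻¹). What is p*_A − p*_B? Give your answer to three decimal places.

A: p*_A = 1 − 0.051/0.730 = 0.9301.
B: p*_B = 1 − 0.920/1.284 = 0.2835.
p*_A − p*_B = 0.9301 − 0.2835 = 0.6466.

0.647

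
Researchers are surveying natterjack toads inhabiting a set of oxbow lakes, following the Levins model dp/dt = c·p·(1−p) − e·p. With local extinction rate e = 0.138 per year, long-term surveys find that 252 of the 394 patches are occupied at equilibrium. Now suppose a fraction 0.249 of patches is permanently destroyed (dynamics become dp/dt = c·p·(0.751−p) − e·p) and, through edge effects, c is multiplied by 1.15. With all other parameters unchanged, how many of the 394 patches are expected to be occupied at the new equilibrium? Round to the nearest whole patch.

Observed p* = 252/394 = 0.63959.
Balance c(1−p*) = e gives c = e/(1 − 0.63959) = 0.138/0.36041 = 0.38290.
New p* = 0.751 − e/c = 0.751 − 0.13800/0.44033 = 0.43760.
Expected occupied = 394 × 0.43760 = 172.41 ≈ 172.

172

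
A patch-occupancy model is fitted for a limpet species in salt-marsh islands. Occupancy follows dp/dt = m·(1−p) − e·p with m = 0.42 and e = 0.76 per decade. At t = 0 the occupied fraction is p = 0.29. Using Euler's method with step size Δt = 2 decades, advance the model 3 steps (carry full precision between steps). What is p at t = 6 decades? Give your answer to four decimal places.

Update rule: p ← p + [m·(1−p) − e·p]·Δt with Δt = 2.
t = 2: p = 0.29000 + (+0.15560) = 0.44560
t = 4: p = 0.44560 + (-0.21162) = 0.23398
t = 6: p = 0.23398 + (+0.28780) = 0.52178

0.5218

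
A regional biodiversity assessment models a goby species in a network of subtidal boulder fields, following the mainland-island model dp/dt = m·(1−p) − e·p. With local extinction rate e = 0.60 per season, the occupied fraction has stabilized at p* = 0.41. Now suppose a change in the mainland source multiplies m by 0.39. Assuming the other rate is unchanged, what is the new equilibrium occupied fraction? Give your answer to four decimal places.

0.2132

Balance m(1−p*) = e·p* gives m = e·p*/(1−p*) = 0.60×0.41000/0.59000 = 0.41695.
New p* = m/(m+e) = 0.16261/(0.16261+0.60000) = 0.21323.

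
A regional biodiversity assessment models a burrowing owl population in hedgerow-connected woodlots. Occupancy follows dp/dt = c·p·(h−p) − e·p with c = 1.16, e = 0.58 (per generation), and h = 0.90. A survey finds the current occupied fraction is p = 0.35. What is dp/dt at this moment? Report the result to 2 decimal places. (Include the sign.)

0.02

Colonization term: c·p·(h−p) = 1.16×0.35×0.5500 = 0.22330.
Extinction term: e·p = 0.20300.
dp/dt = 0.22330 − 0.20300 = 0.02030.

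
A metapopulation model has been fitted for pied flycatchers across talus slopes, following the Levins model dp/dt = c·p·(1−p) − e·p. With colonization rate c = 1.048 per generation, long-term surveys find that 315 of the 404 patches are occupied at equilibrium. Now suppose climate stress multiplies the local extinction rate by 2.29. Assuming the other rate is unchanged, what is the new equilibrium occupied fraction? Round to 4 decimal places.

Observed p* = 315/404 = 0.77970.
Balance c(1−p*) = e gives e = 1.048×(1 − 0.77970) = 0.23087.
New p* = 1 − e/c = 1 − 0.52869/1.04800 = 0.49552.

0.4955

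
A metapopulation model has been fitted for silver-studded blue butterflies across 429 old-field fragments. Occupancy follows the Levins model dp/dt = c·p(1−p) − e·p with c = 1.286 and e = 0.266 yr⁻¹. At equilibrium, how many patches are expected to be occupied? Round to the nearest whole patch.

340

p* = 1 − e/c = 1 − 0.266/1.286 = 0.7932.
Expected occupied patches = N × p* = 429 × 0.7932 = 340.26 ≈ 340.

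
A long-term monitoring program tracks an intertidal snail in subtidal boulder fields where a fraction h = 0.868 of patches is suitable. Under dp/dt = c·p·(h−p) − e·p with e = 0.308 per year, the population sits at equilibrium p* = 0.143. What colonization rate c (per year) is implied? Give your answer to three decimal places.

At equilibrium c(h−p*) = e, so c = e/(h−p*).
c = 0.308/(0.868 − 0.143) = 0.308/0.7250 = 0.4248.

0.425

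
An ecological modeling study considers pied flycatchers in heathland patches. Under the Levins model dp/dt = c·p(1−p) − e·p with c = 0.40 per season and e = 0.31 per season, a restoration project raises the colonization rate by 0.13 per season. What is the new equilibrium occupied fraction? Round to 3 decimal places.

Before: p* = 1 − 0.31/0.40 = 0.2250.
After the change, c = 0.53, e = 0.31, so p* = 1 − 0.31/0.53 = 0.4151.

0.415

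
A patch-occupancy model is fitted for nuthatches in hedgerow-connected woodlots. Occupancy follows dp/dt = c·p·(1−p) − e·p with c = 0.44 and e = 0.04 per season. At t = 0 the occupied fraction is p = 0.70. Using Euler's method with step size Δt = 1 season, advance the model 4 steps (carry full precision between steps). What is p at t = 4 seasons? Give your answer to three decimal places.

0.870

Update rule: p ← p + [c·p·(1−p) − e·p]·Δt with Δt = 1.
  1  |  dp/dt·Δt = +0.064400  |  p_1 = 0.764400
  2  |  dp/dt·Δt = +0.048665  |  p_2 = 0.813065
  3  |  dp/dt·Δt = +0.034353  |  p_3 = 0.847418
  4  |  dp/dt·Δt = +0.022996  |  p_4 = 0.870414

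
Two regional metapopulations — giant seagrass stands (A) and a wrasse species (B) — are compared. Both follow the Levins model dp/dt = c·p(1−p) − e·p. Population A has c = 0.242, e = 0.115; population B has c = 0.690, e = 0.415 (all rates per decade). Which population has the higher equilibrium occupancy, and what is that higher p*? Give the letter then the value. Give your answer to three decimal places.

A, 0.525

A: p*_A = 1 − 0.115/0.242 = 0.5248.
B: p*_B = 1 − 0.415/0.690 = 0.3986.
A is higher at 0.5248.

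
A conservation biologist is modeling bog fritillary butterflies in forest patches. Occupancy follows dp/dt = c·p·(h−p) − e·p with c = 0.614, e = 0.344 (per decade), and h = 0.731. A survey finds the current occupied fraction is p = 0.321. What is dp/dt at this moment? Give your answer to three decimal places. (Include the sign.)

Colonization term: c·p·(h−p) = 0.614×0.321×0.4100 = 0.08081.
Extinction term: e·p = 0.11042.
dp/dt = 0.08081 − 0.11042 = -0.02962.

-0.030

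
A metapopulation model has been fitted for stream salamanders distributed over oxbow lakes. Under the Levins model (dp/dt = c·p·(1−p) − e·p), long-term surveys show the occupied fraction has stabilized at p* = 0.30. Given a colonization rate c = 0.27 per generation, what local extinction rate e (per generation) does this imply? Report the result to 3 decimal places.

0.189

At equilibrium c(1−p*) = e.
e = 0.27 × (1 − 0.30) = 0.27 × 0.7000 = 0.1890.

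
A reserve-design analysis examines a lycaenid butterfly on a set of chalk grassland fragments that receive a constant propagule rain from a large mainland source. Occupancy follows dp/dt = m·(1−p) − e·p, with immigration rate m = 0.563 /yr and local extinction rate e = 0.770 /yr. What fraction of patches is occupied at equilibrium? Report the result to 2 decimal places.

At equilibrium the propagule rain into empty patches balances local extinction: m(1−p*) = e·p*.
p* = m/(m+e) = 0.563/(0.563+0.770) = 0.563/1.3330 = 0.4224.

0.42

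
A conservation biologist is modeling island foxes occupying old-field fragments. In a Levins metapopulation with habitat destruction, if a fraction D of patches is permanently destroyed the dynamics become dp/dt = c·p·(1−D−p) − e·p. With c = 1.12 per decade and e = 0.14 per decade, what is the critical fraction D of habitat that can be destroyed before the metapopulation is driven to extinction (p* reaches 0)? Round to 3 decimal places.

The nontrivial equilibrium is p* = (1−D) − e/c; extinction occurs when this hits zero.
So D_crit = 1 − e/c = 1 − 0.14/1.12 = 1 − 0.1250 = 0.8750.
This equals the undisturbed p*, a classic result of Lande's extension.

0.875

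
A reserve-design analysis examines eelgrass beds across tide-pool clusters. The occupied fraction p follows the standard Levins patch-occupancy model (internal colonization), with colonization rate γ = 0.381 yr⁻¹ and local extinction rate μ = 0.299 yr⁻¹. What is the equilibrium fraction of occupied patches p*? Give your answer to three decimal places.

0.215

Setting dp/dt = 0 and dividing through by p* gives γ·(1−p*) = μ.
So p* = 1 − μ/γ = 1 − 0.299/0.381 = 1 − 0.7848 = 0.2152.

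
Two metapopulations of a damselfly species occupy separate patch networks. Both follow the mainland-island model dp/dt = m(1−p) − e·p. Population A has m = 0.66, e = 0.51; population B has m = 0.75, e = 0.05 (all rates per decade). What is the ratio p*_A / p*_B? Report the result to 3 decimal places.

0.602

A: p*_A = m/(m+e) = 0.66/1.1700 = 0.5641.
B: p*_B = 0.75/0.8000 = 0.9375.
p*_A / p*_B = 0.5641/0.9375 = 0.6017.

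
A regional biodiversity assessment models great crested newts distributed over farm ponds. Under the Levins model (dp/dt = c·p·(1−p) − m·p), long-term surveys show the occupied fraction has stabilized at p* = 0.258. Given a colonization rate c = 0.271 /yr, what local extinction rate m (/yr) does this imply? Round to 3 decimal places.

0.201

At equilibrium c(1−p*) = m.
m = 0.271 × (1 − 0.258) = 0.271 × 0.7420 = 0.2011.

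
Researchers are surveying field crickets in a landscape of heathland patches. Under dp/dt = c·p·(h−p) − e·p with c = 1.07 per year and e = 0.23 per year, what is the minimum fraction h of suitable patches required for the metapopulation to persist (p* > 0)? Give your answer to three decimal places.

p* = h − e/c is positive only when h > e/c.
h_min = e/c = 0.23/1.07 = 0.2150.

0.215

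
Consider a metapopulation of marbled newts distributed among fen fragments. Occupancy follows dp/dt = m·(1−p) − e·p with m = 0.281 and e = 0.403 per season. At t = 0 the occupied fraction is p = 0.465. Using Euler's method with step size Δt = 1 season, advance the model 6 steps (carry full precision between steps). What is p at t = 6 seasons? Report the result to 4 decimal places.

0.4109

Update rule: p ← p + [m·(1−p) − e·p]·Δt with Δt = 1.
step 1: Δp = -0.03706, p = 0.42794
step 2: Δp = -0.01171, p = 0.41623
step 3: Δp = -0.00370, p = 0.41253
step 4: Δp = -0.00117, p = 0.41136
step 5: Δp = -0.00037, p = 0.41099
step 6: Δp = -0.00012, p = 0.41087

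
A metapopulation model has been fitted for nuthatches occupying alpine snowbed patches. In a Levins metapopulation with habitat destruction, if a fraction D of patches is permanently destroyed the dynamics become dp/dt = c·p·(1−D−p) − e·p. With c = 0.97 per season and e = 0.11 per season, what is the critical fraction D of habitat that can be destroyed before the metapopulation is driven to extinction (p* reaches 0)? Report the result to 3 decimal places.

The nontrivial equilibrium is p* = (1−D) − e/c; extinction occurs when this hits zero.
So D_crit = 1 − e/c = 1 − 0.11/0.97 = 1 − 0.1134 = 0.8866.
Note this equals the original equilibrium occupancy — the Levins extinction-debt result.

0.887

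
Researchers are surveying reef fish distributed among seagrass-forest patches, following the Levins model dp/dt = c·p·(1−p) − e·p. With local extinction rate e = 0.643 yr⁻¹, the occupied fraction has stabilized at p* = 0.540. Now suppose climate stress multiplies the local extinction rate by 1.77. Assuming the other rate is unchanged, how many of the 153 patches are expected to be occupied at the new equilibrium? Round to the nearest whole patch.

Balance c(1−p*) = e gives c = e/(1 − 0.54000) = 0.643/0.46000 = 1.39783.
New p* = 1 − e/c = 1 − 1.13811/1.39783 = 0.18580.
Expected occupied = 153 × 0.18580 = 28.43 ≈ 28.

28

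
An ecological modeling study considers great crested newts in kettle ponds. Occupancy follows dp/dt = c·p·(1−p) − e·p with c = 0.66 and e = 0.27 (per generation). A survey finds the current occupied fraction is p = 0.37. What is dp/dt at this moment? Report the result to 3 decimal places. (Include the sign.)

Colonization term: c·p·(1−p) = 0.66×0.37×0.6300 = 0.15385.
Extinction term: e·p = 0.09990.
dp/dt = 0.15385 − 0.09990 = 0.05395.

0.054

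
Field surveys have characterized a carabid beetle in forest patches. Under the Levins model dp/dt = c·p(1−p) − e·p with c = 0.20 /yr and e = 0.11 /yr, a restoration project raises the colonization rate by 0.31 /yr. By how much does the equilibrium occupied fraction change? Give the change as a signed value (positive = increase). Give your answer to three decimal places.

0.334

Before: p* = 1 − 0.11/0.20 = 0.4500.
After the change, c = 0.51, e = 0.11, so p* = 1 − 0.11/0.51 = 0.7843.
Δp* = 0.7843 − 0.4500 = +0.3343.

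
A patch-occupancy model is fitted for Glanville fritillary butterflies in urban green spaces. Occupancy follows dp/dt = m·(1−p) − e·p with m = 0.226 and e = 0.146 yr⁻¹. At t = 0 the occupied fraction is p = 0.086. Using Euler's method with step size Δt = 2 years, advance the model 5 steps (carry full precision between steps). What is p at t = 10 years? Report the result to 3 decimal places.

0.607

Update rule: p ← p + [m·(1−p) − e·p]·Δt with Δt = 2.
t = 2: p = 0.08600 + (+0.38802) = 0.47402
t = 4: p = 0.47402 + (+0.09933) = 0.57335
t = 6: p = 0.57335 + (+0.02543) = 0.59878
t = 8: p = 0.59878 + (+0.00651) = 0.60529
t = 10: p = 0.60529 + (+0.00167) = 0.60695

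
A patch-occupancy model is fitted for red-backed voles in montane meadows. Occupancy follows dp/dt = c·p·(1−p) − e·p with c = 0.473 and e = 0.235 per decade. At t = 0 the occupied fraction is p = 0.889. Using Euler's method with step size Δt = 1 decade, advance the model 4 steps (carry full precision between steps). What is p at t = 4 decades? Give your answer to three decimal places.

Update rule: p ← p + [c·p·(1−p) − e·p]·Δt with Δt = 1.
step 1: Δp = -0.16224, p = 0.72676
step 2: Δp = -0.07686, p = 0.64990
step 3: Δp = -0.04510, p = 0.60480
step 4: Δp = -0.02907, p = 0.57572

0.576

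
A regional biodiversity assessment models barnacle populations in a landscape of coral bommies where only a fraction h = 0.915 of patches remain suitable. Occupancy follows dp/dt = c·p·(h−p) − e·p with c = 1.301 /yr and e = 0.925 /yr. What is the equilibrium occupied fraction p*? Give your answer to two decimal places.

0.20

Setting dp/dt = 0 and dividing by p* gives c·(h−p*) = e.
So p* = h − e/c = 0.915 − 0.925/1.301 = 0.915 − 0.7110 = 0.2040.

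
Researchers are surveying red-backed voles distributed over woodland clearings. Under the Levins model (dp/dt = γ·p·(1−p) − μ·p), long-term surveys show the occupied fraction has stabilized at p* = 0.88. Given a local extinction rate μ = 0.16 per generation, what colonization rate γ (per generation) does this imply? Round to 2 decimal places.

1.33

At equilibrium γ(1−p*) = μ, so γ = μ/(1−p*).
γ = 0.16/(1 − 0.88) = 0.16/0.1200 = 1.3333.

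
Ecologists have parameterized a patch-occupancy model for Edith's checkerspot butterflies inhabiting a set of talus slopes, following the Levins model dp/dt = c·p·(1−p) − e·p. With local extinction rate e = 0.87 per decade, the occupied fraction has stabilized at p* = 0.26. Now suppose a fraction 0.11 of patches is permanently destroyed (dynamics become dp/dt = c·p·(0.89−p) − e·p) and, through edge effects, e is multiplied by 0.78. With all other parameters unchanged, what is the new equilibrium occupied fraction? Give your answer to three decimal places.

0.313

Balance c(1−p*) = e gives c = e/(1 − 0.26000) = 0.87/0.74000 = 1.17568.
New p* = 0.89 − e/c = 0.89 − 0.67860/1.17568 = 0.31280.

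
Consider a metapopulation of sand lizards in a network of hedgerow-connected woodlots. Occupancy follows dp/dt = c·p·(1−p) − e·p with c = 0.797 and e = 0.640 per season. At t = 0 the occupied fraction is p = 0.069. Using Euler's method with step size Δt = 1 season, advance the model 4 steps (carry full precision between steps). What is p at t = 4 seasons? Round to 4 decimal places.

0.0986

Update rule: p ← p + [c·p·(1−p) − e·p]·Δt with Δt = 1.
step 1: Δp = +0.00704, p = 0.07604
step 2: Δp = +0.00733, p = 0.08337
step 3: Δp = +0.00755, p = 0.09092
step 4: Δp = +0.00769, p = 0.09860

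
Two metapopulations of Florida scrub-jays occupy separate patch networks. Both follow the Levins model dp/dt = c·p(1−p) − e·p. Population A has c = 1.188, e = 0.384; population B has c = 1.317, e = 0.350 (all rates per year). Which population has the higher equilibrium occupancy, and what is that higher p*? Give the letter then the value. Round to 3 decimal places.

B, 0.734

A: p*_A = 1 − 0.384/1.188 = 0.6768.
B: p*_B = 1 − 0.350/1.317 = 0.7342.
B is higher at 0.7342.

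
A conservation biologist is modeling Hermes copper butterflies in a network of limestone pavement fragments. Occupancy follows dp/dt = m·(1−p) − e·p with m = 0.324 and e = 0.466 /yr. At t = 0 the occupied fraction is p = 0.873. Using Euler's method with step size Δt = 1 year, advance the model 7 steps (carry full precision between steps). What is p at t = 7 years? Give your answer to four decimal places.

Update rule: p ← p + [m·(1−p) − e·p]·Δt with Δt = 1.
p: 0.87300 → 0.50733  (Δp = -0.36567)
p: 0.50733 → 0.43054  (Δp = -0.07679)
p: 0.43054 → 0.41441  (Δp = -0.01613)
p: 0.41441 → 0.41103  (Δp = -0.00339)
p: 0.41103 → 0.41032  (Δp = -0.00071)
p: 0.41032 → 0.41017  (Δp = -0.00015)
p: 0.41017 → 0.41013  (Δp = -0.00003)

0.4101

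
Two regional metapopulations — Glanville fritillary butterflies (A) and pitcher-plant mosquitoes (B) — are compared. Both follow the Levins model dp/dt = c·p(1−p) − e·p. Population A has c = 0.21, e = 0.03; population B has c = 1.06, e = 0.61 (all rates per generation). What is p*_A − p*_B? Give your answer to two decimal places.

A: p*_A = 1 − 0.03/0.21 = 0.8571.
B: p*_B = 1 − 0.61/1.06 = 0.4245.
p*_A − p*_B = 0.8571 − 0.4245 = 0.4326.

0.43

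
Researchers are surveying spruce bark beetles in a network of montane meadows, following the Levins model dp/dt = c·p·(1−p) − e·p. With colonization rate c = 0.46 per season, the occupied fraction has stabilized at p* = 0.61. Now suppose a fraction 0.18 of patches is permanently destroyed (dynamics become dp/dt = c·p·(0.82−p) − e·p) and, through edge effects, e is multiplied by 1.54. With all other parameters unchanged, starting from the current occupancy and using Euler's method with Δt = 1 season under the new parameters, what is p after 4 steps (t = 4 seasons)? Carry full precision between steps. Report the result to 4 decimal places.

Balance c(1−p*) = e gives e = 0.46×(1 − 0.61000) = 0.17940.
Starting from p₀ = 0.61000; update p ← p + (dp/dt)·Δt with the new parameters.
p: 0.61000 → 0.50040  (Δp = -0.10960)
p: 0.50040 → 0.43572  (Δp = -0.06468)
p: 0.43572 → 0.39236  (Δp = -0.04336)
p: 0.39236 → 0.36114  (Δp = -0.03122)

0.3611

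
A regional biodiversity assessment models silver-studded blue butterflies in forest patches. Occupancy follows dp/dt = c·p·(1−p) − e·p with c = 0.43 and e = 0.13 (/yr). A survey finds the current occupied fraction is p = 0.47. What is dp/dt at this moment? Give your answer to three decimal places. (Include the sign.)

Colonization term: c·p·(1−p) = 0.43×0.47×0.5300 = 0.10711.
Extinction term: e·p = 0.06110.
dp/dt = 0.10711 − 0.06110 = 0.04601.

0.046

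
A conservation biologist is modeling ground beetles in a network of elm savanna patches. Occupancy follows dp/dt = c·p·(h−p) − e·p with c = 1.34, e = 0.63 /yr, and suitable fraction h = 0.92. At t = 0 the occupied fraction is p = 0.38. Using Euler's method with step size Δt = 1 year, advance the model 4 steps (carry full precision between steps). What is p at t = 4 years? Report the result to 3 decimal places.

Update rule: p ← p + [c·p·(h−p) − e·p]·Δt with Δt = 1.
p: 0.38000 → 0.41557  (Δp = +0.03557)
p: 0.41557 → 0.43466  (Δp = +0.01909)
p: 0.43466 → 0.44351  (Δp = +0.00885)
p: 0.44351 → 0.44728  (Δp = +0.00377)

0.447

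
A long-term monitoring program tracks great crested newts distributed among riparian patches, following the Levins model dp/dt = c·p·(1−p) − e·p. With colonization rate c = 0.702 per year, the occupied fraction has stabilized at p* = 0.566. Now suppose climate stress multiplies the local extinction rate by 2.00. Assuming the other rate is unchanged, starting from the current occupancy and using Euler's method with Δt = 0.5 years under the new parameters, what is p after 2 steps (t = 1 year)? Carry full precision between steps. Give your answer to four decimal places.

0.4212

Balance c(1−p*) = e gives e = 0.702×(1 − 0.56600) = 0.30467.
Starting from p₀ = 0.56600; update p ← p + (dp/dt)·Δt with the new parameters.
t = 0.5: p = 0.56600 + (-0.08622) = 0.47978
t = 1: p = 0.47978 + (-0.05857) = 0.42121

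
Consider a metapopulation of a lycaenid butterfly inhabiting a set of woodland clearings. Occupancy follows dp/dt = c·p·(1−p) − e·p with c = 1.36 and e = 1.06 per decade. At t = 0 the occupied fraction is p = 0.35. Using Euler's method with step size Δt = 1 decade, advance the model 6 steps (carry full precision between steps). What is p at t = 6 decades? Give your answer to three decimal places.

Update rule: p ← p + [c·p·(1−p) − e·p]·Δt with Δt = 1.
t = 1: p = 0.35000 + (-0.06160) = 0.28840
t = 2: p = 0.28840 + (-0.02660) = 0.26180
t = 3: p = 0.26180 + (-0.01467) = 0.24713
t = 4: p = 0.24713 + (-0.00892) = 0.23821
t = 5: p = 0.23821 + (-0.00571) = 0.23250
t = 6: p = 0.23250 + (-0.00377) = 0.22873

0.229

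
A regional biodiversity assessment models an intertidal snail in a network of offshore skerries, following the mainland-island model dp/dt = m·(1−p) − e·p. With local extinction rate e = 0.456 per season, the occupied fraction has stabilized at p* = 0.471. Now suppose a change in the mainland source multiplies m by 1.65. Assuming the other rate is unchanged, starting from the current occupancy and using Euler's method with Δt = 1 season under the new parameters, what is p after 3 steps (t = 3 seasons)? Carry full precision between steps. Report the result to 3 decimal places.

Balance m(1−p*) = e·p* gives m = e·p*/(1−p*) = 0.456×0.47100/0.52900 = 0.40600.
Starting from p₀ = 0.47100; update p ← p + (dp/dt)·Δt with the new parameters.
p: 0.47100 → 0.61060  (Δp = +0.13960)
p: 0.61060 → 0.59303  (Δp = -0.01758)
p: 0.59303 → 0.59524  (Δp = +0.00221)

0.595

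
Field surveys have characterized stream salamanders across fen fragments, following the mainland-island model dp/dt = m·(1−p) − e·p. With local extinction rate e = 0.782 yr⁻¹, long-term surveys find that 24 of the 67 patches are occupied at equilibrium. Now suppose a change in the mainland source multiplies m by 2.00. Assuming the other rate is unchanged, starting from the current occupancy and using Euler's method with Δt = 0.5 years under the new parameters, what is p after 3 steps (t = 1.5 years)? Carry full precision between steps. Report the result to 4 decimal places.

0.5266

Observed p* = 24/67 = 0.35821.
Balance m(1−p*) = e·p* gives m = e·p*/(1−p*) = 0.782×0.35821/0.64179 = 0.43647.
Starting from p₀ = 0.35821; update p ← p + (dp/dt)·Δt with the new parameters.
p: 0.35821 → 0.49827  (Δp = +0.14006)
p: 0.49827 → 0.52243  (Δp = +0.02417)
p: 0.52243 → 0.52660  (Δp = +0.00417)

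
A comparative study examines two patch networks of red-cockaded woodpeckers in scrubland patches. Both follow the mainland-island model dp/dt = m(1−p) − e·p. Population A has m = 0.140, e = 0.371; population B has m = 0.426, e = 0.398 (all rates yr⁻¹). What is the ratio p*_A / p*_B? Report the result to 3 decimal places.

A: p*_A = m/(m+e) = 0.140/0.5110 = 0.2740.
B: p*_B = 0.426/0.8240 = 0.5170.
p*_A / p*_B = 0.2740/0.5170 = 0.5299.

0.530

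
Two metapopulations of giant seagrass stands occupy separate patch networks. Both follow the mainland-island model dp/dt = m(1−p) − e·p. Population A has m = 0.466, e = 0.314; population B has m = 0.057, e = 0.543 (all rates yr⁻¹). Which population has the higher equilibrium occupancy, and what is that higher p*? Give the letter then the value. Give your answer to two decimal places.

A: p*_A = m/(m+e) = 0.466/0.7800 = 0.5974.
B: p*_B = 0.057/0.6000 = 0.0950.
A is higher at 0.5974.

A, 0.60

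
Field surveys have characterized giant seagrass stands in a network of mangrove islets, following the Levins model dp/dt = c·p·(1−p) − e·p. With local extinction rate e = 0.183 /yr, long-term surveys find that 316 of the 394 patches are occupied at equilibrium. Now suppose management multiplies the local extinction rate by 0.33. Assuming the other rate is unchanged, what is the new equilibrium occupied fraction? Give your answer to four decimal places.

Observed p* = 316/394 = 0.80203.
Balance c(1−p*) = e gives c = e/(1 − 0.80203) = 0.183/0.19797 = 0.92438.
New p* = 1 − e/c = 1 − 0.06039/0.92438 = 0.93467.

0.9347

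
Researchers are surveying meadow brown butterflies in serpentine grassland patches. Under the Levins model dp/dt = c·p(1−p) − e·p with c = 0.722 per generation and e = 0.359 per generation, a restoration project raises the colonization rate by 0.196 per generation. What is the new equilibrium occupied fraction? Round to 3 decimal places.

Before: p* = 1 − 0.359/0.722 = 0.5028.
After the change, c = 0.918, e = 0.359, so p* = 1 − 0.359/0.918 = 0.6089.

0.609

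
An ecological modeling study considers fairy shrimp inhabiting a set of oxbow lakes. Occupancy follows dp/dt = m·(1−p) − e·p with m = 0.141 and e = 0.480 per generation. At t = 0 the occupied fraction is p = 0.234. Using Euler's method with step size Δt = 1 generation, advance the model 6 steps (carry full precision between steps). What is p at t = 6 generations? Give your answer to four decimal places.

0.2271

Update rule: p ← p + [m·(1−p) − e·p]·Δt with Δt = 1.
  1  |  dp/dt·Δt = -0.004314  |  p_1 = 0.229686
  2  |  dp/dt·Δt = -0.001635  |  p_2 = 0.228051
  3  |  dp/dt·Δt = -0.000620  |  p_3 = 0.227431
  4  |  dp/dt·Δt = -0.000235  |  p_4 = 0.227196
  5  |  dp/dt·Δt = -0.000089  |  p_5 = 0.227107
  6  |  dp/dt·Δt = -0.000034  |  p_6 = 0.227074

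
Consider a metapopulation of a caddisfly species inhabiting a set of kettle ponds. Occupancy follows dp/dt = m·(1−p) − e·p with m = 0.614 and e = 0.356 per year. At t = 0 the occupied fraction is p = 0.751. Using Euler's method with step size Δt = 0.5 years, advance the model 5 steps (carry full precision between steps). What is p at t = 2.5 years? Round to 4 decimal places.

Update rule: p ← p + [m·(1−p) − e·p]·Δt with Δt = 0.5.
t = 0.5: p = 0.75100 + (-0.05723) = 0.69376
t = 1: p = 0.69376 + (-0.02948) = 0.66429
t = 1.5: p = 0.66429 + (-0.01518) = 0.64911
t = 2: p = 0.64911 + (-0.00782) = 0.64129
t = 2.5: p = 0.64129 + (-0.00403) = 0.63726

0.6373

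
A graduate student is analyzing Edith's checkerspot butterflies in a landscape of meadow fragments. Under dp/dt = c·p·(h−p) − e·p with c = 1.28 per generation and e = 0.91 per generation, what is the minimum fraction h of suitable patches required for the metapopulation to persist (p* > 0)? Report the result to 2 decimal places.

0.71

p* = h − e/c is positive only when h > e/c.
h_min = e/c = 0.91/1.28 = 0.7109.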